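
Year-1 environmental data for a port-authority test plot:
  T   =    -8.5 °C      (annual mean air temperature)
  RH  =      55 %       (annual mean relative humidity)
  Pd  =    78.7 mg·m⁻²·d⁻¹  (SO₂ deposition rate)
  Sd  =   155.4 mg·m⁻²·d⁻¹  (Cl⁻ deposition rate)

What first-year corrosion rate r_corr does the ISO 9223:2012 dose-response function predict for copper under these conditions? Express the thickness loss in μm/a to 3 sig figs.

copper: temperature factor f = +0.126·(-18.5) = -2.3310
  sulphur-dioxide contribution → 0.04113 μm/a
  chloride contribution → 0.1912 μm/a
  ⇒ r_corr(copper) = 0.2323 μm/a

r_corr = 0.232 μm/a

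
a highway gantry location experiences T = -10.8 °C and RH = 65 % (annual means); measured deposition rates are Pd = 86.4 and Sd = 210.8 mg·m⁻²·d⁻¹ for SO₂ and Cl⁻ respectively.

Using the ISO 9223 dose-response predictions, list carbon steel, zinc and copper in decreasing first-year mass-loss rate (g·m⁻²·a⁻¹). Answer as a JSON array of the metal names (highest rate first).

["carbon steel", "zinc", "copper"]

carbon steel: temperature factor f = +0.150·(-20.8) = -3.1200
  Pd branch = 1.77·Pd^0.52·e^(0.02·RH+f) = 2.914 μm/a
  Cl⁻ term: 0.102·210.8^0.62·exp(0.033·65+0.04·-10.8) = 15.61
  sum: 2.914 + 15.61 → r_corr = 18.52 μm/a
  mass loss = 18.52 μm/a × 7.85 g/cm³ = 145.4 g·m⁻²·a⁻¹
zinc: T≤10 °C ⇒ hinge +0.038·(-10.8−10) = -0.7904
  Pd branch = 0.0129·Pd^0.44·e^(0.046·RH+f) = 0.8278 μm/a
  Sd branch = 0.0175·Sd^0.57·e^(0.008·RH+0.085·T) = 0.2482 μm/a
  r_corr = 0.8278 + 0.2482 = 1.076 μm/a
  mass loss = 1.076 μm/a × 7.14 g/cm³ = 7.683 g·m⁻²·a⁻¹
copper: f(T) = +0.126·(T−10) [T≤10 °C] = -2.6208
  SO₂ term: 0.0053·86.4^0.26·exp(0.059·65-2.6208) = 0.0569
  Sd branch = 0.01025·Sd^0.27·e^(0.036·RH+0.049·T) = 0.2658 μm/a
  sum: 0.0569 + 0.2658 → r_corr = 0.3227 μm/a
  mass loss = 0.3227 μm/a × 8.96 g/cm³ = 2.892 g·m⁻²·a⁻¹
Ordering by g·m⁻²·a⁻¹: carbon steel (145) > zinc (7.68) > copper (2.89)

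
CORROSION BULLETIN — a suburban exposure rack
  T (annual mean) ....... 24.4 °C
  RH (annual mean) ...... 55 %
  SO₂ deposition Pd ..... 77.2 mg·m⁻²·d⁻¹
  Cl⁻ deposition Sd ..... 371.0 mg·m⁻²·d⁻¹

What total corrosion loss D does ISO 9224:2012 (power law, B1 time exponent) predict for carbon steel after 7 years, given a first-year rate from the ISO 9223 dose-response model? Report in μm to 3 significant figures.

D(7) = 245 μm

carbon steel: temperature factor f = -0.054·(14.4) = -0.7776
  SO₂ term: 1.77·77.2^0.52·exp(0.02·55-0.7776) = 23.42
  Cl⁻ term: 0.102·371.0^0.62·exp(0.033·55+0.04·24.4) = 65.12
  r_corr = 23.42 + 65.12 = 88.54 μm/a
ISO 9224: D(t) = r_corr · t^b with b = 0.523 (carbon steel, B1)
  D(7) = 88.54 × 7^0.523 = 88.54 × 2.767 = 245 μm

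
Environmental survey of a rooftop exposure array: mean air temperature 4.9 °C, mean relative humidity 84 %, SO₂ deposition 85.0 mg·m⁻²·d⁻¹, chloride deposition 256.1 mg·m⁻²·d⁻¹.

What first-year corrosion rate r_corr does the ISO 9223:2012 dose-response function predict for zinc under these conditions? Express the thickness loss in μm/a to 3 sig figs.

zinc: T≤10 °C ⇒ hinge +0.038·(4.9−10) = -0.1938
  sulphur-dioxide contribution → 3.577 μm/a
  chloride contribution → 1.226 μm/a
  ⇒ r_corr(zinc) = 4.803 μm/a

r_corr = 4.80 μm/a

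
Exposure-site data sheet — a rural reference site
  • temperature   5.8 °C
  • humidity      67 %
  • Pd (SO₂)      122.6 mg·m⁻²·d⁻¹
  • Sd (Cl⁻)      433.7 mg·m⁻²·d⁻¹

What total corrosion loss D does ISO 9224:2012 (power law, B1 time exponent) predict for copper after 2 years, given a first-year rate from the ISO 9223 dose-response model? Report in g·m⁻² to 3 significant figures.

copper: T≤10 °C ⇒ hinge +0.126·(5.8−10) = -0.5292
  Pd branch = 0.0053·Pd^0.26·e^(0.059·RH+f) = 0.5678 μm/a
  Cl⁻ term: 0.01025·433.7^0.27·exp(0.036·67+0.049·5.8) = 0.7829
  sum: 0.5678 + 0.7829 → r_corr = 1.351 μm/a
Long-term exponent b (ISO 9224 Table 2, B1) = 0.667
  D(2) = 1.351 × 2^0.667 = 1.351 × 1.588 = 2.145 μm
  Mass loss = 2.145 μm × 8.96 g/cm³ = 19.22 g·m⁻²

D(2) = 19.2 g·m⁻²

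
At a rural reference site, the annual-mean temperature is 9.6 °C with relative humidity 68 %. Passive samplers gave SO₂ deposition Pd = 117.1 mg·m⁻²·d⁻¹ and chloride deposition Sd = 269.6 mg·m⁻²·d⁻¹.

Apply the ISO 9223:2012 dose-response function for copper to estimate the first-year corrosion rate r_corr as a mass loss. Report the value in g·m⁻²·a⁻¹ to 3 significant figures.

r_corr = 16.3 g·m⁻²·a⁻¹

copper: T≤10 °C ⇒ hinge +0.126·(9.6−10) = -0.0504
  Pd branch = 0.0053·Pd^0.26·e^(0.059·RH+f) = 0.9607 μm/a
  Cl⁻ term: 0.01025·269.6^0.27·exp(0.036·68+0.049·9.6) = 0.8599
  sum: 0.9607 + 0.8599 → r_corr = 1.821 μm/a
Convert to mass loss: 1.821 μm/a × 8.96 g/cm³ = 16.31 g·m⁻²·a⁻¹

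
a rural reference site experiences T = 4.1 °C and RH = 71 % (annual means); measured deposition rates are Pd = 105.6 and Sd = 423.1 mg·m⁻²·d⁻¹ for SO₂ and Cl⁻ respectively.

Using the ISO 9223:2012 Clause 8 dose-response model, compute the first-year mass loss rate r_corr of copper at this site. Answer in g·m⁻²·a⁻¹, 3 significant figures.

r_corr = 12.4 g·m⁻²·a⁻¹

copper: temperature factor f = +0.126·(-5.9) = -0.7434
  sulphur-dioxide contribution → 0.5583 μm/a
  chloride contribution → 0.8264 μm/a
  ⇒ r_corr(copper) = 1.385 μm/a
Convert to mass loss: 1.385 μm/a × 8.96 g/cm³ = 12.41 g·m⁻²·a⁻¹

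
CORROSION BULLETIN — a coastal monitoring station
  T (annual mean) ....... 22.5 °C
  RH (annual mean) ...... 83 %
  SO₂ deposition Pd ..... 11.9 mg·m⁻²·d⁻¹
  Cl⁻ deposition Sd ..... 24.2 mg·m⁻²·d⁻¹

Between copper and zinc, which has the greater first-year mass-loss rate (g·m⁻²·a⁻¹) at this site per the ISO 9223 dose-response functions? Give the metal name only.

copper: T>10 °C ⇒ hinge -0.080·(22.5−10) = -1.0000
  Pd branch = 0.0053·Pd^0.26·e^(0.059·RH+f) = 0.497 μm/a
  Sd branch = 0.01025·Sd^0.27·e^(0.036·RH+0.049·T) = 1.448 μm/a
  r_corr = 0.497 + 1.448 = 1.945 μm/a
  mass loss = 1.945 μm/a × 8.96 g/cm³ = 17.43 g·m⁻²·a⁻¹
zinc: T>10 °C ⇒ hinge -0.071·(22.5−10) = -0.8875
  Pd branch = 0.0129·Pd^0.44·e^(0.046·RH+f) = 0.7187 μm/a
  Cl⁻ term: 0.0175·24.2^0.57·exp(0.008·83+0.085·22.5) = 1.415
  r_corr = 0.7187 + 1.415 = 2.134 μm/a
  mass loss = 2.134 μm/a × 7.14 g/cm³ = 15.23 g·m⁻²·a⁻¹
Ordering by g·m⁻²·a⁻¹: copper (17.4) > zinc (15.2)

copper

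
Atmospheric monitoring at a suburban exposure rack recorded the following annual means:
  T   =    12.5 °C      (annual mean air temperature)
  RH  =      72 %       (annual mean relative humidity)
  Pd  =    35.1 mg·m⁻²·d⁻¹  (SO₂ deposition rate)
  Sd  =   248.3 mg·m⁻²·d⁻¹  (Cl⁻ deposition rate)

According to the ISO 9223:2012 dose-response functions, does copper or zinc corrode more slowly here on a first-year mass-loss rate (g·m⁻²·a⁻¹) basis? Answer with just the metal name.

copper: f(T) = -0.080·(T−10) [T>10 °C] = -0.2000
  SO₂ term: 0.0053·35.1^0.26·exp(0.059·72-0.2000) = 0.7657
  Cl⁻ term: 0.01025·248.3^0.27·exp(0.036·72+0.049·12.5) = 1.12
  r_corr = 0.7657 + 1.12 = 1.885 μm/a
  mass loss = 1.885 μm/a × 8.96 g/cm³ = 16.89 g·m⁻²·a⁻¹
zinc: temperature factor f = -0.071·(2.5) = -0.1775
  Pd branch = 0.0129·Pd^0.44·e^(0.046·RH+f) = 1.418 μm/a
  Sd branch = 0.0175·Sd^0.57·e^(0.008·RH+0.085·T) = 2.088 μm/a
  sum: 1.418 + 2.088 → r_corr = 3.507 μm/a
  mass loss = 3.507 μm/a × 7.14 g/cm³ = 25.04 g·m⁻²·a⁻¹
Ordering by g·m⁻²·a⁻¹: zinc (25) > copper (16.9)

copper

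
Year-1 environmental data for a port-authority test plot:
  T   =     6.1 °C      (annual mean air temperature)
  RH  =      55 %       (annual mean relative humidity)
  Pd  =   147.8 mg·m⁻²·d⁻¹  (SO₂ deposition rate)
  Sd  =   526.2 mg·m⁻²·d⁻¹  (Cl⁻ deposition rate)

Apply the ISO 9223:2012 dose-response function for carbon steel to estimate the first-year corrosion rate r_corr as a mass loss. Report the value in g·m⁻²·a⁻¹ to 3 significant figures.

carbon steel: T≤10 °C ⇒ hinge +0.150·(6.1−10) = -0.5850
  Pd branch = 1.77·Pd^0.52·e^(0.02·RH+f) = 39.8 μm/a
  Sd branch = 0.102·Sd^0.62·e^(0.033·RH+0.04·T) = 38.9 μm/a
  r_corr = 39.8 + 38.9 = 78.7 μm/a
Convert to mass loss: 78.7 μm/a × 7.85 g/cm³ = 617.8 g·m⁻²·a⁻¹

r_corr = 618 g·m⁻²·a⁻¹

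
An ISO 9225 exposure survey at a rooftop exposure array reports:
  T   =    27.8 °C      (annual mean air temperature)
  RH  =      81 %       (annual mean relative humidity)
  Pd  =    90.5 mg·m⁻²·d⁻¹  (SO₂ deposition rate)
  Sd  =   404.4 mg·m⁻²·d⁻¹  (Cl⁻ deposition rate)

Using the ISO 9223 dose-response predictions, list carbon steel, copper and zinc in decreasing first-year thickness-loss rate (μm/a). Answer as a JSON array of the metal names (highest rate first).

carbon steel: temperature factor f = -0.054·(17.8) = -0.9612
  Pd branch = 1.77·Pd^0.52·e^(0.02·RH+f) = 35.61 μm/a
  Cl⁻ term: 0.102·404.4^0.62·exp(0.033·81+0.04·27.8) = 185.6
  r_corr = 35.61 + 185.6 = 221.2 μm/a
copper: T>10 °C ⇒ hinge -0.080·(27.8−10) = -1.4240
  SO₂ term: 0.0053·90.5^0.26·exp(0.059·81-1.4240) = 0.4898
  Sd branch = 0.01025·Sd^0.27·e^(0.036·RH+0.049·T) = 3.737 μm/a
  sum: 0.4898 + 3.737 → r_corr = 4.227 μm/a
zinc: T>10 °C ⇒ hinge -0.071·(27.8−10) = -1.2638
  Pd branch = 0.0129·Pd^0.44·e^(0.046·RH+f) = 1.099 μm/a
  Cl⁻ term: 0.0175·404.4^0.57·exp(0.008·81+0.085·27.8) = 10.88
  sum: 1.099 + 10.88 → r_corr = 11.98 μm/a
Ordering by μm/a: carbon steel (221) > zinc (12) > copper (4.23)

["carbon steel", "zinc", "copper"]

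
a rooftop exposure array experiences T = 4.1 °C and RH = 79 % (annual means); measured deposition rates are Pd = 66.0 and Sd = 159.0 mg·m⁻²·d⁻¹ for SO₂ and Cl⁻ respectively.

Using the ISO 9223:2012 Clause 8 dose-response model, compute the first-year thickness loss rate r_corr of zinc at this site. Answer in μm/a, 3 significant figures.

zinc: f(T) = +0.038·(T−10) [T≤10 °C] = -0.2242
  SO₂ term: 0.0129·66.0^0.44·exp(0.046·79-0.2242) = 2.466
  Cl⁻ term: 0.0175·159.0^0.57·exp(0.008·79+0.085·4.1) = 0.8388
  sum: 2.466 + 0.8388 → r_corr = 3.305 μm/a

r_corr = 3.31 μm/a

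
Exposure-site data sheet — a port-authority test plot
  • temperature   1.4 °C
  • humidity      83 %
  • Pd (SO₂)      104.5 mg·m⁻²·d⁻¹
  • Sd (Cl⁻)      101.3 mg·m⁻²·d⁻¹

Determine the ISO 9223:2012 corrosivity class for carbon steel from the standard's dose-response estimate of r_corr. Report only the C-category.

carbon steel: T≤10 °C ⇒ hinge +0.150·(1.4−10) = -1.2900
  SO₂ term: 1.77·104.5^0.52·exp(0.02·83-1.2900) = 28.75
  Cl⁻ term: 0.102·101.3^0.62·exp(0.033·83+0.04·1.4) = 29.24
  r_corr = 28.75 + 29.24 = 57.98 μm/a
58 μm/a falls in (50, 80] for carbon steel → category C4

C4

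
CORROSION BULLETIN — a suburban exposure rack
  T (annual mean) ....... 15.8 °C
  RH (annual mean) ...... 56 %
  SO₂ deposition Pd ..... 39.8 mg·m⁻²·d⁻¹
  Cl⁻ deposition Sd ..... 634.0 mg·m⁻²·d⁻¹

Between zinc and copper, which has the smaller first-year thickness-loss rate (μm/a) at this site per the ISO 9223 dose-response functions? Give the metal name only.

copper

zinc: T>10 °C ⇒ hinge -0.071·(15.8−10) = -0.4118
  Pd branch = 0.0129·Pd^0.44·e^(0.046·RH+f) = 0.5681 μm/a
  Cl⁻ term: 0.0175·634.0^0.57·exp(0.008·56+0.085·15.8) = 4.15
  sum: 0.5681 + 4.15 → r_corr = 4.718 μm/a
copper: f(T) = -0.080·(T−10) [T>10 °C] = -0.4640
  SO₂ term: 0.0053·39.8^0.26·exp(0.059·56-0.4640) = 0.2364
  Cl⁻ term: 0.01025·634.0^0.27·exp(0.036·56+0.049·15.8) = 0.9529
  r_corr = 0.2364 + 0.9529 = 1.189 μm/a
Ordering by μm/a: zinc (4.72) > copper (1.19)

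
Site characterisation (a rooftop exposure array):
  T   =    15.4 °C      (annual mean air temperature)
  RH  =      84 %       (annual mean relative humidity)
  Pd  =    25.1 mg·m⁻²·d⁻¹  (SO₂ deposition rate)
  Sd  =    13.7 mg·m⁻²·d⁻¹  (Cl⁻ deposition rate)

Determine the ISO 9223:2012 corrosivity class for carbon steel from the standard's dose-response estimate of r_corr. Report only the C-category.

C4

carbon steel: T>10 °C ⇒ hinge -0.054·(15.4−10) = -0.2916
  SO₂ term: 1.77·25.1^0.52·exp(0.02·84-0.2916) = 37.91
  Cl⁻ term: 0.102·13.7^0.62·exp(0.033·84+0.04·15.4) = 15.3
  r_corr = 37.91 + 15.3 = 53.21 μm/a
Category bounds: 50…80 μm/a bracket r_corr ⇒ C4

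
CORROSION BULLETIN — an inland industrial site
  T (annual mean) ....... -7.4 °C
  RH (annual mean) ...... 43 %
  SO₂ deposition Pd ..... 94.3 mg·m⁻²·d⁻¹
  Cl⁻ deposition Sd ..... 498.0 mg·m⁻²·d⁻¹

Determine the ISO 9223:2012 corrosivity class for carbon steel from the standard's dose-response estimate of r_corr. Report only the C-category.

carbon steel: f(T) = +0.150·(T−10) [T≤10 °C] = -2.6100
  Pd branch = 1.77·Pd^0.52·e^(0.02·RH+f) = 3.271 μm/a
  Cl⁻ term: 0.102·498.0^0.62·exp(0.033·43+0.04·-7.4) = 14.74
  r_corr = 3.271 + 14.74 = 18.01 μm/a
Category bounds: 1.3…25 μm/a bracket r_corr ⇒ C2

C2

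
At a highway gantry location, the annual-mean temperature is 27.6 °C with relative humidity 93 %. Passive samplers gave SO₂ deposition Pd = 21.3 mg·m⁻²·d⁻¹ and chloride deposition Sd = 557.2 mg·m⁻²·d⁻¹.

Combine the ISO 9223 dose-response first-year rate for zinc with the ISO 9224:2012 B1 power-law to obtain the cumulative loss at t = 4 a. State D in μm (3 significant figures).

D(4) = 46.8 μm

zinc: f(T) = -0.071·(T−10) [T>10 °C] = -1.2496
  sulphur-dioxide contribution → 1.024 μm/a
  chloride contribution → 14.13 μm/a
  total first-year rate 15.16 μm/a
Long-term exponent b (ISO 9224 Table 2, B1) = 0.813
  D(4) = 15.16 × 4^0.813 = 15.16 × 3.087 = 46.78 μm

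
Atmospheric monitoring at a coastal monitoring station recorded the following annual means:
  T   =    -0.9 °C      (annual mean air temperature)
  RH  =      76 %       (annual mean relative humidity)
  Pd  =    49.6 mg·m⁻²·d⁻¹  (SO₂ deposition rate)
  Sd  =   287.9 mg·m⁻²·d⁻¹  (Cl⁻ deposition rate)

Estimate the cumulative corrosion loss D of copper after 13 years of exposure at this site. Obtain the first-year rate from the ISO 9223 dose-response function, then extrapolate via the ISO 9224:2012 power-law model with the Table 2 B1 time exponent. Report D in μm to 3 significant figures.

copper: temperature factor f = +0.126·(-10.9) = -1.3734
  SO₂ term: 0.0053·49.6^0.26·exp(0.059·76-1.3734) = 0.3281
  Sd branch = 0.01025·Sd^0.27·e^(0.036·RH+0.049·T) = 0.6979 μm/a
  sum: 0.3281 + 0.6979 → r_corr = 1.026 μm/a
Power-law: D(13) = r_corr · 13^0.667
  D(13) = 1.026 × 13^0.667 = 1.026 × 5.534 = 5.677 μm

D(13) = 5.68 μm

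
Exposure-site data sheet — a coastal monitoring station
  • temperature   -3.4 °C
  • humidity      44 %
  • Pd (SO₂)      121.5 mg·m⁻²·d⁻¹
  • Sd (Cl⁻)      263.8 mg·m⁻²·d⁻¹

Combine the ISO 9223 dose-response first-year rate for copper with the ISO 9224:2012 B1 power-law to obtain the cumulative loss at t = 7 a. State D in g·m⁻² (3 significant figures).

copper: temperature factor f = +0.126·(-13.4) = -1.6884
  sulphur-dioxide contribution → 0.04575 μm/a
  chloride contribution → 0.1906 μm/a
  total first-year rate 0.2363 μm/a
Long-term exponent b (ISO 9224 Table 2, B1) = 0.667
  D(7) = 0.2363 × 7^0.667 = 0.2363 × 3.662 = 0.8653 μm
  Mass loss = 0.8653 μm × 8.96 g/cm³ = 7.753 g·m⁻²

D(7) = 7.75 g·m⁻²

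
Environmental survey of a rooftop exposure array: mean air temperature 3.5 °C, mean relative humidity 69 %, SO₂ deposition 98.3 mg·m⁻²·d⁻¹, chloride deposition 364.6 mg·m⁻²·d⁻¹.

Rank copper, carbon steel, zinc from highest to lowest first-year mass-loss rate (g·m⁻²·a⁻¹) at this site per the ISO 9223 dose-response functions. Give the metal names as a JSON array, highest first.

["carbon steel", "zinc", "copper"]

copper: f(T) = +0.126·(T−10) [T≤10 °C] = -0.8190
  Pd branch = 0.0053·Pd^0.26·e^(0.059·RH+f) = 0.4515 μm/a
  Sd branch = 0.01025·Sd^0.27·e^(0.036·RH+0.049·T) = 0.7173 μm/a
  sum: 0.4515 + 0.7173 → r_corr = 1.169 μm/a
  mass loss = 1.169 μm/a × 8.96 g/cm³ = 10.47 g·m⁻²·a⁻¹
carbon steel: f(T) = +0.150·(T−10) [T≤10 °C] = -0.9750
  Pd branch = 1.77·Pd^0.52·e^(0.02·RH+f) = 28.84 μm/a
  Sd branch = 0.102·Sd^0.62·e^(0.033·RH+0.04·T) = 44.32 μm/a
  sum: 28.84 + 44.32 → r_corr = 73.16 μm/a
  mass loss = 73.16 μm/a × 7.85 g/cm³ = 574.3 g·m⁻²·a⁻¹
zinc: f(T) = +0.038·(T−10) [T≤10 °C] = -0.2470
  Pd branch = 0.0129·Pd^0.44·e^(0.046·RH+f) = 1.813 μm/a
  Sd branch = 0.0175·Sd^0.57·e^(0.008·RH+0.085·T) = 1.181 μm/a
  sum: 1.813 + 1.181 → r_corr = 2.994 μm/a
  mass loss = 2.994 μm/a × 7.14 g/cm³ = 21.38 g·m⁻²·a⁻¹
Ordering by g·m⁻²·a⁻¹: carbon steel (574) > zinc (21.4) > copper (10.5)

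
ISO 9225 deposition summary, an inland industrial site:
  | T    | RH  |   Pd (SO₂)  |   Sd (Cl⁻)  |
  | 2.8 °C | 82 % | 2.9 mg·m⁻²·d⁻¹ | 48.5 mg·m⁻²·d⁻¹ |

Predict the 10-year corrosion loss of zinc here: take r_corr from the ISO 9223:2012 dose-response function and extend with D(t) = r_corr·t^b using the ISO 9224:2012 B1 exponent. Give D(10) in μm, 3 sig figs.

zinc: temperature factor f = +0.038·(-7.2) = -0.2736
  SO₂ term: 0.0129·2.9^0.44·exp(0.046·82-0.2736) = 0.6814
  Cl⁻ term: 0.0175·48.5^0.57·exp(0.008·82+0.085·2.8) = 0.391
  sum: 0.6814 + 0.391 → r_corr = 1.072 μm/a
Long-term exponent b (ISO 9224 Table 2, B1) = 0.813
  D(10) = 1.072 × 10^0.813 = 1.072 × 6.501 = 6.972 μm

D(10) = 6.97 μm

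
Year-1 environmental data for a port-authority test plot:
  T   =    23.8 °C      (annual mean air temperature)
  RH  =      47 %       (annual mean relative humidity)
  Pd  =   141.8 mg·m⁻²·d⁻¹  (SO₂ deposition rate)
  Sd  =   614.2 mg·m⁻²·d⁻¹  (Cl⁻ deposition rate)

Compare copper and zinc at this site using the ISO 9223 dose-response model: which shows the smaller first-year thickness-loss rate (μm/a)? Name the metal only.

copper

copper: f(T) = -0.080·(T−10) [T>10 °C] = -1.1040
  SO₂ term: 0.0053·141.8^0.26·exp(0.059·47-1.1040) = 0.102
  Sd branch = 0.01025·Sd^0.27·e^(0.036·RH+0.049·T) = 1.011 μm/a
  r_corr = 0.102 + 1.011 = 1.113 μm/a
zinc: temperature factor f = -0.071·(13.8) = -0.9798
  SO₂ term: 0.0129·141.8^0.44·exp(0.046·47-0.9798) = 0.3722
  Sd branch = 0.0175·Sd^0.57·e^(0.008·RH+0.085·T) = 7.486 μm/a
  sum: 0.3722 + 7.486 → r_corr = 7.858 μm/a
Ordering by μm/a: zinc (7.86) > copper (1.11)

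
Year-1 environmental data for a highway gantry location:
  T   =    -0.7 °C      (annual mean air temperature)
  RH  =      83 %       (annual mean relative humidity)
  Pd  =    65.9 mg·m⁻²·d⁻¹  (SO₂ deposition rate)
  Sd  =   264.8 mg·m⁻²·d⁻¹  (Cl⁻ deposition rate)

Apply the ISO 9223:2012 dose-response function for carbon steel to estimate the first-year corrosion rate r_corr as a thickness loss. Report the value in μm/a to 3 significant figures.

r_corr = 65.3 μm/a

carbon steel: T≤10 °C ⇒ hinge +0.150·(-0.7−10) = -1.6050
  SO₂ term: 1.77·65.9^0.52·exp(0.02·83-1.6050) = 16.51
  Cl⁻ term: 0.102·264.8^0.62·exp(0.033·83+0.04·-0.7) = 48.77
  sum: 16.51 + 48.77 → r_corr = 65.28 μm/a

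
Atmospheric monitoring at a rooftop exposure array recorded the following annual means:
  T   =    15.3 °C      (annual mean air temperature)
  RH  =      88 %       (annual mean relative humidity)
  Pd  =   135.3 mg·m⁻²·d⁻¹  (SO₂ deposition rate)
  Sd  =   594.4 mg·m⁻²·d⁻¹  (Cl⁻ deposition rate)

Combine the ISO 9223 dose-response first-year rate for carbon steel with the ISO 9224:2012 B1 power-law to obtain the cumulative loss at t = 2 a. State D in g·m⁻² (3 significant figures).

D(2) = 3.15e+03 g·m⁻²

carbon steel: T>10 °C ⇒ hinge -0.054·(15.3−10) = -0.2862
  sulphur-dioxide contribution → 99.15 μm/a
  chloride contribution → 180.1 μm/a
  ⇒ r_corr(carbon steel) = 279.3 μm/a
Power-law: D(2) = r_corr · 2^0.523
  D(2) = 279.3 × 2^0.523 = 279.3 × 1.437 = 401.3 μm
  Mass loss = 401.3 μm × 7.85 g/cm³ = 3150 g·m⁻²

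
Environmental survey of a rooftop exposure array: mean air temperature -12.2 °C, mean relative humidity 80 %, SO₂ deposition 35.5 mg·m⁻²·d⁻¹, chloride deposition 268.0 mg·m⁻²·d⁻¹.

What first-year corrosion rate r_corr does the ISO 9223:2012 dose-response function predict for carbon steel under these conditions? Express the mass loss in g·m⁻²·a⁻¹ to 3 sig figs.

r_corr = 236 g·m⁻²·a⁻¹

carbon steel: temperature factor f = +0.150·(-22.2) = -3.3300
  sulphur-dioxide contribution → 2.008 μm/a
  chloride contribution → 28.1 μm/a
  total first-year rate 30.1 μm/a
Convert to mass loss: 30.1 μm/a × 7.85 g/cm³ = 236.3 g·m⁻²·a⁻¹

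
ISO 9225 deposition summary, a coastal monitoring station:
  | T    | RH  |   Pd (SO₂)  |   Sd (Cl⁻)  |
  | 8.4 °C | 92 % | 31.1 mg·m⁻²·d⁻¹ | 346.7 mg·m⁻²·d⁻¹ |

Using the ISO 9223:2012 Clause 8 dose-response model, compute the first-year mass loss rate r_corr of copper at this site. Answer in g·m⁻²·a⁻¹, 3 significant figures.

r_corr = 40.1 g·m⁻²·a⁻¹

copper: temperature factor f = +0.126·(-1.6) = -0.2016
  SO₂ term: 0.0053·31.1^0.26·exp(0.059·92-0.2016) = 2.411
  Cl⁻ term: 0.01025·346.7^0.27·exp(0.036·92+0.049·8.4) = 2.059
  sum: 2.411 + 2.059 → r_corr = 4.47 μm/a
Convert to mass loss: 4.47 μm/a × 8.96 g/cm³ = 40.05 g·m⁻²·a⁻¹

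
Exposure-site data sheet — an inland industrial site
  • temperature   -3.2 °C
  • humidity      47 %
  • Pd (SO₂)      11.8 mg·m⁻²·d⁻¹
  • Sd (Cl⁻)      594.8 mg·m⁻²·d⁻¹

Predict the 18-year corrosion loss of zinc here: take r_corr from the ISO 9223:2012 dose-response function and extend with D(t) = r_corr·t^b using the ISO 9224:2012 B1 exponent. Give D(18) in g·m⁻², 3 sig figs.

D(18) = 70.5 g·m⁻²

zinc: T≤10 °C ⇒ hinge +0.038·(-3.2−10) = -0.5016
  sulphur-dioxide contribution → 0.2011 μm/a
  chloride contribution → 0.7406 μm/a
  total first-year rate 0.9417 μm/a
Power-law: D(18) = r_corr · 18^0.813
  D(18) = 0.9417 × 18^0.813 = 0.9417 × 10.48 = 9.873 μm
  Mass loss = 9.873 μm × 7.14 g/cm³ = 70.49 g·m⁻²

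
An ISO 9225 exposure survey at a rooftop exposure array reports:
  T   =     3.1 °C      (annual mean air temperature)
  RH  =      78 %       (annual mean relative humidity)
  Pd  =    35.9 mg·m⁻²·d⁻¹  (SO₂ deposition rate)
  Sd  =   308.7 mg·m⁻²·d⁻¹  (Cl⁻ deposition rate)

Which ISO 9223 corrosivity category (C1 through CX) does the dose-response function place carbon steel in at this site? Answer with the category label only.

carbon steel: f(T) = +0.150·(T−10) [T≤10 °C] = -1.0350
  SO₂ term: 1.77·35.9^0.52·exp(0.02·78-1.0350) = 19.26
  Sd branch = 0.102·Sd^0.62·e^(0.033·RH+0.04·T) = 52.95 μm/a
  sum: 19.26 + 52.95 → r_corr = 72.21 μm/a
ISO 9223 Table 2 (carbon steel): 50 < 72.2 ≤ 80 μm/a ⇒ C4

C4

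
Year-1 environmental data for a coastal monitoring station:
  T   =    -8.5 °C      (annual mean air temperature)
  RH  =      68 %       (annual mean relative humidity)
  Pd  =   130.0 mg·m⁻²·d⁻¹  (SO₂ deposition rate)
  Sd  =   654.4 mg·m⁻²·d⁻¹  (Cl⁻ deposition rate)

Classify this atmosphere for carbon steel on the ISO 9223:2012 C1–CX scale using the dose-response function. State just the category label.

carbon steel: temperature factor f = +0.150·(-18.5) = -2.7750
  SO₂ term: 1.77·130.0^0.52·exp(0.02·68-2.7750) = 5.404
  Sd branch = 0.102·Sd^0.62·e^(0.033·RH+0.04·T) = 38.13 μm/a
  r_corr = 5.404 + 38.13 = 43.54 μm/a
ISO 9223 Table 2 (carbon steel): 25 < 43.5 ≤ 50 μm/a ⇒ C3

C3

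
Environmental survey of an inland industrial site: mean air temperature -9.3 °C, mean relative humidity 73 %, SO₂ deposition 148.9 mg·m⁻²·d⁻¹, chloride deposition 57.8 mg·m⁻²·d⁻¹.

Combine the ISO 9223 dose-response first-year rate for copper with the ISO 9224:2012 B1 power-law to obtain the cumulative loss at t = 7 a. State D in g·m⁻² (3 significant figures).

D(7) = 13.0 g·m⁻²

copper: T≤10 °C ⇒ hinge +0.126·(-9.3−10) = -2.4318
  Pd branch = 0.0053·Pd^0.26·e^(0.059·RH+f) = 0.1269 μm/a
  Cl⁻ term: 0.01025·57.8^0.27·exp(0.036·73+0.049·-9.3) = 0.2691
  r_corr = 0.1269 + 0.2691 = 0.396 μm/a
Long-term exponent b (ISO 9224 Table 2, B1) = 0.667
  D(7) = 0.396 × 7^0.667 = 0.396 × 3.662 = 1.45 μm
  Mass loss = 1.45 μm × 8.96 g/cm³ = 12.99 g·m⁻²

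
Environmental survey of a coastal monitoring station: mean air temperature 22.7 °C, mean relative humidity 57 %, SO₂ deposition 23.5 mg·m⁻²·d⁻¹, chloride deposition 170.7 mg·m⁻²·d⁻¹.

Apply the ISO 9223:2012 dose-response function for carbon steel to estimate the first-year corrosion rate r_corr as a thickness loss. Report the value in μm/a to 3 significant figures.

r_corr = 54.6 μm/a

carbon steel: T>10 °C ⇒ hinge -0.054·(22.7−10) = -0.6858
  Pd branch = 1.77·Pd^0.52·e^(0.02·RH+f) = 14.39 μm/a
  Cl⁻ term: 0.102·170.7^0.62·exp(0.033·57+0.04·22.7) = 40.16
  sum: 14.39 + 40.16 → r_corr = 54.56 μm/a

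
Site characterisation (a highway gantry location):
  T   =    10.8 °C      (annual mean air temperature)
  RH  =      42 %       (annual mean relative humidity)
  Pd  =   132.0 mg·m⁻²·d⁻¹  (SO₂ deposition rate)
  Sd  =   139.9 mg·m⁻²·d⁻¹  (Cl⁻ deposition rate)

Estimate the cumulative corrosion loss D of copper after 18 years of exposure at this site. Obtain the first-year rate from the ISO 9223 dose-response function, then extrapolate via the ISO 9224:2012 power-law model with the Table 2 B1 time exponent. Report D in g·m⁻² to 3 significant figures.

D(18) = 31.4 g·m⁻²

copper: temperature factor f = -0.080·(0.8) = -0.0640
  sulphur-dioxide contribution → 0.2109 μm/a
  chloride contribution → 0.2996 μm/a
  ⇒ r_corr(copper) = 0.5105 μm/a
ISO 9224: D(t) = r_corr · t^b with b = 0.667 (copper, B1)
  D(18) = 0.5105 × 18^0.667 = 0.5105 × 6.875 = 3.51 μm
  Mass loss = 3.51 μm × 8.96 g/cm³ = 31.45 g·m⁻²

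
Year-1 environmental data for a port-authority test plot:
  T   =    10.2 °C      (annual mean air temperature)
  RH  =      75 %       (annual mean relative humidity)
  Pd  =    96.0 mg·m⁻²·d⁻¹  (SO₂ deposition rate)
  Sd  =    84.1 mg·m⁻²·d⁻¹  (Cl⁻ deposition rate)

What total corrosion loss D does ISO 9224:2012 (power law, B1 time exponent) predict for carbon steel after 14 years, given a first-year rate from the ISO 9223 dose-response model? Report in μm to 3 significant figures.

D(14) = 448 μm

carbon steel: temperature factor f = -0.054·(0.2) = -0.0108
  Pd branch = 1.77·Pd^0.52·e^(0.02·RH+f) = 84.24 μm/a
  Cl⁻ term: 0.102·84.1^0.62·exp(0.033·75+0.04·10.2) = 28.45
  r_corr = 84.24 + 28.45 = 112.7 μm/a
ISO 9224: D(t) = r_corr · t^b with b = 0.523 (carbon steel, B1)
  D(14) = 112.7 × 14^0.523 = 112.7 × 3.976 = 448 μm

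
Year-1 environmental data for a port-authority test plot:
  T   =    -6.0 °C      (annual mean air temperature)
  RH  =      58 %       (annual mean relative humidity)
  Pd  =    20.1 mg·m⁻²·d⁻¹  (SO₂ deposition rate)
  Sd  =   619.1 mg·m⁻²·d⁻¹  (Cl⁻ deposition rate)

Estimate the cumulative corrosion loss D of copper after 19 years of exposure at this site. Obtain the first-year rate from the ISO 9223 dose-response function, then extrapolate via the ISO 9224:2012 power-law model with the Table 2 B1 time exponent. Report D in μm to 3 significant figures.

D(19) = 2.83 μm

copper: T≤10 °C ⇒ hinge +0.126·(-6.0−10) = -2.0160
  Pd branch = 0.0053·Pd^0.26·e^(0.059·RH+f) = 0.04718 μm/a
  Sd branch = 0.01025·Sd^0.27·e^(0.036·RH+0.049·T) = 0.3496 μm/a
  sum: 0.04718 + 0.3496 → r_corr = 0.3968 μm/a
ISO 9224: D(t) = r_corr · t^b with b = 0.667 (copper, B1)
  D(19) = 0.3968 × 19^0.667 = 0.3968 × 7.127 = 2.828 μm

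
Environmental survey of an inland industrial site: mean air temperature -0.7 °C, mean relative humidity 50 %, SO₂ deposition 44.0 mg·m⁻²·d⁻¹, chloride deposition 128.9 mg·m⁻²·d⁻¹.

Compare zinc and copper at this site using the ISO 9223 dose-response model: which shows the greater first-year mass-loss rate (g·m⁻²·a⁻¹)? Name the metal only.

zinc: temperature factor f = +0.038·(-10.7) = -0.4066
  Pd branch = 0.0129·Pd^0.44·e^(0.046·RH+f) = 0.4529 μm/a
  Sd branch = 0.0175·Sd^0.57·e^(0.008·RH+0.085·T) = 0.3924 μm/a
  sum: 0.4529 + 0.3924 → r_corr = 0.8453 μm/a
  mass loss = 0.8453 μm/a × 7.14 g/cm³ = 6.036 g·m⁻²·a⁻¹
copper: f(T) = +0.126·(T−10) [T≤10 °C] = -1.3482
  Pd branch = 0.0053·Pd^0.26·e^(0.059·RH+f) = 0.07034 μm/a
  Sd branch = 0.01025·Sd^0.27·e^(0.036·RH+0.049·T) = 0.2225 μm/a
  sum: 0.07034 + 0.2225 → r_corr = 0.2928 μm/a
  mass loss = 0.2928 μm/a × 8.96 g/cm³ = 2.624 g·m⁻²·a⁻¹
Ordering by g·m⁻²·a⁻¹: zinc (6.04) > copper (2.62)

zinc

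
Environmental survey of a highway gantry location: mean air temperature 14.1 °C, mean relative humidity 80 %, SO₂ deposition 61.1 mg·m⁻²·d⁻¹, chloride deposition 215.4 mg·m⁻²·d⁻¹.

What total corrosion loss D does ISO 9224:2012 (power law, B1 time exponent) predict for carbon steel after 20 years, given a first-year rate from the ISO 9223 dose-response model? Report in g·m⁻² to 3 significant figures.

carbon steel: temperature factor f = -0.054·(4.1) = -0.2214
  SO₂ term: 1.77·61.1^0.52·exp(0.02·80-0.2214) = 59.63
  Sd branch = 0.102·Sd^0.62·e^(0.033·RH+0.04·T) = 70.26 μm/a
  sum: 59.63 + 70.26 → r_corr = 129.9 μm/a
Long-term exponent b (ISO 9224 Table 2, B1) = 0.523
  D(20) = 129.9 × 20^0.523 = 129.9 × 4.791 = 622.3 μm
  Mass loss = 622.3 μm × 7.85 g/cm³ = 4885 g·m⁻²

D(20) = 4.88e+03 g·m⁻²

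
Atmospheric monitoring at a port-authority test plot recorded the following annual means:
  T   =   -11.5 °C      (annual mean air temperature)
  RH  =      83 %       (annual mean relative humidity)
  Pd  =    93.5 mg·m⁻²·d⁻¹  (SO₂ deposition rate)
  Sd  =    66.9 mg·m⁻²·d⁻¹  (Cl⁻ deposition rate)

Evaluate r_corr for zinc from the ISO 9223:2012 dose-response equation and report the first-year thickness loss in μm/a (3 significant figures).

r_corr = 2.05 μm/a

zinc: f(T) = +0.038·(T−10) [T≤10 °C] = -0.8170
  sulphur-dioxide contribution → 1.91 μm/a
  chloride contribution → 0.1404 μm/a
  ⇒ r_corr(zinc) = 2.051 μm/a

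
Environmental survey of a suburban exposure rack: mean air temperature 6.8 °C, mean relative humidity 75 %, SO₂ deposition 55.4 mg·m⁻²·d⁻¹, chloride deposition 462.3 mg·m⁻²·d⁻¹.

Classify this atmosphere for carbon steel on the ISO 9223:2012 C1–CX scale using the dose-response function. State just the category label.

carbon steel: temperature factor f = +0.150·(-3.2) = -0.4800
  Pd branch = 1.77·Pd^0.52·e^(0.02·RH+f) = 39.59 μm/a
  Sd branch = 0.102·Sd^0.62·e^(0.033·RH+0.04·T) = 71.43 μm/a
  sum: 39.59 + 71.43 → r_corr = 111 μm/a
111 μm/a falls in (80, 200] for carbon steel → category C5

C5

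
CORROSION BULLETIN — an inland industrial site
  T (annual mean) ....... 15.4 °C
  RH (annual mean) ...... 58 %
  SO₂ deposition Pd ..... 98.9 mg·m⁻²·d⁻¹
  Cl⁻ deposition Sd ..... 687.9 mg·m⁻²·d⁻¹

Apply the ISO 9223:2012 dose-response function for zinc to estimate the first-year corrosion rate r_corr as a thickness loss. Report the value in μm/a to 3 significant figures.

r_corr = 5.23 μm/a

zinc: T>10 °C ⇒ hinge -0.071·(15.4−10) = -0.3834
  Pd branch = 0.0129·Pd^0.44·e^(0.046·RH+f) = 0.9565 μm/a
  Sd branch = 0.0175·Sd^0.57·e^(0.008·RH+0.085·T) = 4.27 μm/a
  sum: 0.9565 + 4.27 → r_corr = 5.226 μm/a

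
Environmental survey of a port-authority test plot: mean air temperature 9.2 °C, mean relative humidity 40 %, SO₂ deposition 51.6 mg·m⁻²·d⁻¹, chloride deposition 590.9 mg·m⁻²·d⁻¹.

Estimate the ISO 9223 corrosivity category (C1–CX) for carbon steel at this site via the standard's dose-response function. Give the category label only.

carbon steel: temperature factor f = +0.150·(-0.8) = -0.1200
  Pd branch = 1.77·Pd^0.52·e^(0.02·RH+f) = 27.16 μm/a
  Cl⁻ term: 0.102·590.9^0.62·exp(0.033·40+0.04·9.2) = 28.84
  r_corr = 27.16 + 28.84 = 56 μm/a
56 μm/a falls in (50, 80] for carbon steel → category C4

C4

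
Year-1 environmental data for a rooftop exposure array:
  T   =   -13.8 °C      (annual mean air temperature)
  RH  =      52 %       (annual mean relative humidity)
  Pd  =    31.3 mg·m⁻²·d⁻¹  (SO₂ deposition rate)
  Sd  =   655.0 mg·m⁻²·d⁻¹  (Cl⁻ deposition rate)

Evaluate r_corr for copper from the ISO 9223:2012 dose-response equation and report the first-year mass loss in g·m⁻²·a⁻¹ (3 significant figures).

copper: T≤10 °C ⇒ hinge +0.126·(-13.8−10) = -2.9988
  Pd branch = 0.0053·Pd^0.26·e^(0.059·RH+f) = 0.0139 μm/a
  Cl⁻ term: 0.01025·655.0^0.27·exp(0.036·52+0.049·-13.8) = 0.1952
  r_corr = 0.0139 + 0.1952 = 0.2091 μm/a
Convert to mass loss: 0.2091 μm/a × 8.96 g/cm³ = 1.873 g·m⁻²·a⁻¹

r_corr = 1.87 g·m⁻²·a⁻¹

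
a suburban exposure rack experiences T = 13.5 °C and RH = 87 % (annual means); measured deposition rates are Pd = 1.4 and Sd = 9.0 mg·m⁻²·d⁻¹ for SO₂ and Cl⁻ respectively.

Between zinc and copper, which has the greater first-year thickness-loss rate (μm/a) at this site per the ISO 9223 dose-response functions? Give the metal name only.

zinc: temperature factor f = -0.071·(3.5) = -0.2485
  SO₂ term: 0.0129·1.4^0.44·exp(0.046·87-0.2485) = 0.6383
  Sd branch = 0.0175·Sd^0.57·e^(0.008·RH+0.085·T) = 0.3869 μm/a
  sum: 0.6383 + 0.3869 → r_corr = 1.025 μm/a
copper: T>10 °C ⇒ hinge -0.080·(13.5−10) = -0.2800
  SO₂ term: 0.0053·1.4^0.26·exp(0.059·87-0.2800) = 0.7411
  Sd branch = 0.01025·Sd^0.27·e^(0.036·RH+0.049·T) = 0.8239 μm/a
  r_corr = 0.7411 + 0.8239 = 1.565 μm/a
Ordering by μm/a: copper (1.57) > zinc (1.03)

copper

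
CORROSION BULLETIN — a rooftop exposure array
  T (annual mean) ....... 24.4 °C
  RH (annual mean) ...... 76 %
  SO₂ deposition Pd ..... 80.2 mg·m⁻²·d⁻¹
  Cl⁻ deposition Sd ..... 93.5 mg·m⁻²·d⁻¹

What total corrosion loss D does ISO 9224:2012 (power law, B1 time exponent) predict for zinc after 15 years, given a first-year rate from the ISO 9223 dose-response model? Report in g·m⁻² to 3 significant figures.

zinc: temperature factor f = -0.071·(14.4) = -1.0224
  SO₂ term: 0.0129·80.2^0.44·exp(0.046·76-1.0224) = 1.054
  Cl⁻ term: 0.0175·93.5^0.57·exp(0.008·76+0.085·24.4) = 3.398
  sum: 1.054 + 3.398 → r_corr = 4.451 μm/a
ISO 9224: D(t) = r_corr · t^b with b = 0.813 (zinc, B1)
  D(15) = 4.451 × 15^0.813 = 4.451 × 9.04 = 40.24 μm
  Mass loss = 40.24 μm × 7.14 g/cm³ = 287.3 g·m⁻²

D(15) = 287 g·m⁻²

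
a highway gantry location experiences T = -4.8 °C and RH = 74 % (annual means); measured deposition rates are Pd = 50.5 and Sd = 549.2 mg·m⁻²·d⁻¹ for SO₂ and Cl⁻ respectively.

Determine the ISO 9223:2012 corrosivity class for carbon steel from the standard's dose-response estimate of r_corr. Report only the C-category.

carbon steel: temperature factor f = +0.150·(-14.8) = -2.2200
  SO₂ term: 1.77·50.5^0.52·exp(0.02·74-2.2200) = 6.491
  Cl⁻ term: 0.102·549.2^0.62·exp(0.033·74+0.04·-4.8) = 48.35
  sum: 6.491 + 48.35 → r_corr = 54.84 μm/a
54.8 μm/a falls in (50, 80] for carbon steel → category C4

C4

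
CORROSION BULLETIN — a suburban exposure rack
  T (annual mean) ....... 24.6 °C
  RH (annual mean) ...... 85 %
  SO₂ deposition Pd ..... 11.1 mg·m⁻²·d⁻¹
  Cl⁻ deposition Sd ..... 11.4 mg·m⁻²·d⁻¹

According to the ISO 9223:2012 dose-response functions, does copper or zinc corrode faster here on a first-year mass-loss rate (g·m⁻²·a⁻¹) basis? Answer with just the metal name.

copper: temperature factor f = -0.080·(14.6) = -1.1680
  SO₂ term: 0.0053·11.1^0.26·exp(0.059·85-1.1680) = 0.4643
  Sd branch = 0.01025·Sd^0.27·e^(0.036·RH+0.049·T) = 1.408 μm/a
  sum: 0.4643 + 1.408 → r_corr = 1.872 μm/a
  mass loss = 1.872 μm/a × 8.96 g/cm³ = 16.77 g·m⁻²·a⁻¹
zinc: T>10 °C ⇒ hinge -0.071·(24.6−10) = -1.0366
  Pd branch = 0.0129·Pd^0.44·e^(0.046·RH+f) = 0.6583 μm/a
  Sd branch = 0.0175·Sd^0.57·e^(0.008·RH+0.085·T) = 1.119 μm/a
  r_corr = 0.6583 + 1.119 = 1.778 μm/a
  mass loss = 1.778 μm/a × 7.14 g/cm³ = 12.69 g·m⁻²·a⁻¹
Ordering by g·m⁻²·a⁻¹: copper (16.8) > zinc (12.7)

copper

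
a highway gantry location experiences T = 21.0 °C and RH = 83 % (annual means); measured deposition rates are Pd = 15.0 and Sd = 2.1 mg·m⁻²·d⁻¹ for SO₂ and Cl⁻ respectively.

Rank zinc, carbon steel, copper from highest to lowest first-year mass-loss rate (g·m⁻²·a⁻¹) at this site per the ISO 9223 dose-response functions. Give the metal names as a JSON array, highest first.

["carbon steel", "copper", "zinc"]

zinc: T>10 °C ⇒ hinge -0.071·(21.0−10) = -0.7810
  Pd branch = 0.0129·Pd^0.44·e^(0.046·RH+f) = 0.8852 μm/a
  Sd branch = 0.0175·Sd^0.57·e^(0.008·RH+0.085·T) = 0.3092 μm/a
  sum: 0.8852 + 0.3092 → r_corr = 1.194 μm/a
  mass loss = 1.194 μm/a × 7.14 g/cm³ = 8.528 g·m⁻²·a⁻¹
carbon steel: T>10 °C ⇒ hinge -0.054·(21.0−10) = -0.5940
  SO₂ term: 1.77·15.0^0.52·exp(0.02·83-0.5940) = 21.01
  Sd branch = 0.102·Sd^0.62·e^(0.033·RH+0.04·T) = 5.791 μm/a
  r_corr = 21.01 + 5.791 = 26.8 μm/a
  mass loss = 26.8 μm/a × 7.85 g/cm³ = 210.4 g·m⁻²·a⁻¹
copper: T>10 °C ⇒ hinge -0.080·(21.0−10) = -0.8800
  SO₂ term: 0.0053·15.0^0.26·exp(0.059·83-0.8800) = 0.5951
  Sd branch = 0.01025·Sd^0.27·e^(0.036·RH+0.049·T) = 0.6955 μm/a
  sum: 0.5951 + 0.6955 → r_corr = 1.291 μm/a
  mass loss = 1.291 μm/a × 8.96 g/cm³ = 11.56 g·m⁻²·a⁻¹
Ordering by g·m⁻²·a⁻¹: carbon steel (210) > copper (11.6) > zinc (8.53)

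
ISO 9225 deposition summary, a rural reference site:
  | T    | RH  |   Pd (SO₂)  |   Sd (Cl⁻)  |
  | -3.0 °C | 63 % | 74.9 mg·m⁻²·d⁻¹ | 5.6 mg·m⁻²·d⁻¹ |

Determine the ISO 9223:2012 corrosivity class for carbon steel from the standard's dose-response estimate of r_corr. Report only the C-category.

carbon steel: T≤10 °C ⇒ hinge +0.150·(-3.0−10) = -1.9500
  sulphur-dioxide contribution → 8.376 μm/a
  chloride contribution → 2.105 μm/a
  ⇒ r_corr(carbon steel) = 10.48 μm/a
10.5 μm/a falls in (1.3, 25] for carbon steel → category C2

C2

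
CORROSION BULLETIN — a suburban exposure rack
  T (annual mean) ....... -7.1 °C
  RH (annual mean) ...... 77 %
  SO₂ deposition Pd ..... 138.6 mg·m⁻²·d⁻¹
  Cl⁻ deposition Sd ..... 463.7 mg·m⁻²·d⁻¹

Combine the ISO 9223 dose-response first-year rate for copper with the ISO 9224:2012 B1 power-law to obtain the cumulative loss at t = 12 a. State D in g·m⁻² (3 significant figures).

copper: T≤10 °C ⇒ hinge +0.126·(-7.1−10) = -2.1546
  Pd branch = 0.0053·Pd^0.26·e^(0.059·RH+f) = 0.2082 μm/a
  Sd branch = 0.01025·Sd^0.27·e^(0.036·RH+0.049·T) = 0.6073 μm/a
  r_corr = 0.2082 + 0.6073 = 0.8154 μm/a
Long-term exponent b (ISO 9224 Table 2, B1) = 0.667
  D(12) = 0.8154 × 12^0.667 = 0.8154 × 5.246 = 4.278 μm
  Mass loss = 4.278 μm × 8.96 g/cm³ = 38.33 g·m⁻²

D(12) = 38.3 g·m⁻²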